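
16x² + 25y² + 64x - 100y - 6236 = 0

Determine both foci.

Collect terms: 16(x² + 4x) + 25(y² - 4y) = 6236
Complete the square in x and y: 16(x + 2)² + 25(y - 2)² = 6236 + 64 + 100 = 6400
Divide through by 6400 to get (x + 2)²/400 + (y - 2)²/256 = 1.
Ellipse, center (-2, 2), major axis horizontal; a² = 400, b² = 256.
c² = a² - b² = 400 - 256 = 144, so c = 12.
Foci lie on the horizontal axis through the center: (h ± c, k).

(-14, 2) and (10, 2)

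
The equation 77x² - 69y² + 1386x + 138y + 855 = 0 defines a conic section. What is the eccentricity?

e = √10074/69

Group the x- and y-terms: 77(x² + 18x) -69(y² - 2y) = -855
77(x + 9)² -69(y - 1)² = -855 + 6237 - 69 = 5313
Dividing both sides by 5313: (x + 9)²/69 - (y - 1)²/77 = 1
Hyperbola, center (-9, 1), transverse axis horizontal; a² = 69, b² = 77.
c² = a² + b² = 146, so c = √146.
e = c/a = √146/√69 = √10074/69.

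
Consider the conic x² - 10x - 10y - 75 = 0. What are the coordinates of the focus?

(5, -15/2)

Only x is squared. Complete the square in x: (x - 5)² = 10(y + 10).
Vertex (5, -10); 4p = 10 so p = 5/2. Opens up.
Focus is p units from the vertex along the axis: (h, k + p).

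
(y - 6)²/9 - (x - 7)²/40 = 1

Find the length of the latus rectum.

80/3

Center (7, 6). The positive term is the y-term, so the transverse axis is vertical; a² = 9, b² = 40.
Latus rectum length = 2b²/a = 2·40/3 = 80/3.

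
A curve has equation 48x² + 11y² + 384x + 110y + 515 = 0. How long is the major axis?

8√3

Group the x- and y-terms: 48(x² + 8x) + 11(y² + 10y) = -515
Complete the square in x and y: 48(x + 4)² + 11(y + 5)² = -515 + 768 + 275 = 528
Divide through by 528 to get (x + 4)²/11 + (y + 5)²/48 = 1.
Ellipse, center (-4, -5), major axis vertical; a² = 48, b² = 11.
a² = 48 so a = 4√3; the major axis has length 2a = 8√3.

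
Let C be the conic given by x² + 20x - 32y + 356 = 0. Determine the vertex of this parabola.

(-10, 8)

Only x is squared. Complete the square in x: (x + 10)² = 32(y - 8).
Vertex (-10, 8); 4p = 32 so p = 8. Opens up.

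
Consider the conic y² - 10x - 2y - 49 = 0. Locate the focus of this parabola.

Only y is squared. Complete the square in y: (y - 1)² = 10(x + 5).
Vertex (-5, 1); 4p = 10 so p = 5/2. Opens right.
Focus is p units from the vertex along the axis: (h + p, k).

(-5/2, 1)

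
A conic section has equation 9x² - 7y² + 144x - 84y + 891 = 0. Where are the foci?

Group the x- and y-terms: 9(x² + 16x) -7(y² + 12y) = -891
Complete the square in x and y: 9(x + 8)² -7(y + 6)² = -891 + 576 - 252 = -567
Divide by -567: (y + 6)²/81 - (x + 8)²/63 = 1
Hyperbola, center (-8, -6), transverse axis vertical; a² = 81, b² = 63.
c² = a² + b² = 81 + 63 = 144, so c = 12.
Foci lie on the vertical axis through the center: (h, k ± c).

(-8, -18) and (-8, 6)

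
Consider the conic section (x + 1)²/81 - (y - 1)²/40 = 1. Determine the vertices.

Center (-1, 1). The positive term is the x-term, so the transverse axis is horizontal; a² = 81, b² = 40.
a = 9. Vertices at (h ± a, k).

(-10, 1) and (8, 1)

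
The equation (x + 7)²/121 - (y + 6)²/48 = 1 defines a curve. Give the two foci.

Center (-7, -6). The positive term is the x-term, so the transverse axis is horizontal; a² = 121, b² = 48.
c² = a² + b² = 121 + 48 = 169, so c = 13.
Foci lie on the horizontal axis through the center: (h ± c, k).

(-20, -6) and (6, -6)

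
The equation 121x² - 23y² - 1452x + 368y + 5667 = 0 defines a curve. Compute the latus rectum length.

46/11

Group the x- and y-terms: 121(x² - 12x) -23(y² - 16y) = -5667
121(x - 6)² -23(y - 8)² = -5667 + 4356 - 1472 = -2783
Dividing both sides by -2783: (y - 8)²/121 - (x - 6)²/23 = 1
Hyperbola, center (6, 8), transverse axis vertical; a² = 121, b² = 23.
Latus rectum length = 2b²/a = 2·23/11 = 46/11.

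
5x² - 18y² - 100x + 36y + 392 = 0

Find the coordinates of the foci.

Collect terms: 5(x² - 20x) -18(y² - 2y) = -392
Completing the square gives 5(x - 10)² -18(y - 1)² = -392 + 500 - 18 = 90.
Dividing both sides by 90: (x - 10)²/18 - (y - 1)²/5 = 1
Hyperbola, center (10, 1), transverse axis horizontal; a² = 18, b² = 5.
c² = a² + b² = 18 + 5 = 23, so c = √23.
Foci lie on the horizontal axis through the center: (h ± c, k).

(10 - √23, 1) and (10 + √23, 1)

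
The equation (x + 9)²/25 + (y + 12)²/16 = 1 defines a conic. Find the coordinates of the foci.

(-12, -12) and (-6, -12)

Center (-9, -12). The larger denominator 25 sits under the x-term, so the major axis is horizontal; a² = 25, b² = 16.
c² = a² - b² = 25 - 16 = 9, so c = 3.
Foci lie on the horizontal axis through the center: (h ± c, k).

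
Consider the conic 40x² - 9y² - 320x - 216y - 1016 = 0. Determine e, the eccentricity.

Group the x- and y-terms: 40(x² - 8x) -9(y² + 24y) = 1016
Completing the square gives 40(x - 4)² -9(y + 12)² = 1016 + 640 - 1296 = 360.
Dividing both sides by 360: (x - 4)²/9 - (y + 12)²/40 = 1
Hyperbola, center (4, -12), transverse axis horizontal; a² = 9, b² = 40.
c² = a² + b² = 49, so c = 7.
e = c/a = 7/3.

e = 7/3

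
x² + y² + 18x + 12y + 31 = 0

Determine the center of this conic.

(x² + 18x) + (y² + 12y) = -31
Complete the square in x and y: (x + 9)² + (y + 6)² = -31 + 81 + 36 = 86
So (x + 9)² + (y + 6)² = 86.
Circle centered at (-9, -6) with r² = 86.

(-9, -6)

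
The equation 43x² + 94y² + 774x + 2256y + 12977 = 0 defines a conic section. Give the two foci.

(-9 - √51, -12) and (-9 + √51, -12)

43(x² + 18x) + 94(y² + 24y) = -12977
43(x + 9)² + 94(y + 12)² = -12977 + 3483 + 13536 = 4042
Divide by 4042: (x + 9)²/94 + (y + 12)²/43 = 1
Ellipse, center (-9, -12), major axis horizontal; a² = 94, b² = 43.
c² = a² - b² = 94 - 43 = 51, so c = √51.
Foci lie on the horizontal axis through the center: (h ± c, k).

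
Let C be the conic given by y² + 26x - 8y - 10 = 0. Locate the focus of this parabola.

Only y is squared. Complete the square in y: (y - 4)² = -26(x - 1).
Vertex (1, 4); 4p = -26 so p = -13/2. Opens left.
Focus is p units from the vertex along the axis: (h + p, k).

(-11/2, 4)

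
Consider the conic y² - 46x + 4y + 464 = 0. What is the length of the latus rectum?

Only y is squared. Complete the square in y: (y + 2)² = 46(x - 10).
Vertex (10, -2); 4p = 46 so p = 23/2. Opens right.
Latus rectum length = |4p| = 46.

46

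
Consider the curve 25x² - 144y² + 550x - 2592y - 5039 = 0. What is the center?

25(x² + 22x) -144(y² + 18y) = 5039
Complete the square in x and y: 25(x + 11)² -144(y + 9)² = 5039 + 3025 - 11664 = -3600
Divide by -3600: (y + 9)²/25 - (x + 11)²/144 = 1
Hyperbola with center (-11, -9).

(-11, -9)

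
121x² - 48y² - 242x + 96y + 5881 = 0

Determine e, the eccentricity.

e = 13/11

Rearranging, 121(x² - 2x) -48(y² - 2y) = -5881.
121(x - 1)² -48(y - 1)² = -5881 + 121 - 48 = -5808
Divide through by -5808 to get (y - 1)²/121 - (x - 1)²/48 = 1.
Hyperbola, center (1, 1), transverse axis vertical; a² = 121, b² = 48.
c² = a² + b² = 169, so c = 13.
e = c/a = 13/11.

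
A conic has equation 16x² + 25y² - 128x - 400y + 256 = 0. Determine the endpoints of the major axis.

(-6, 8) and (14, 8)

16(x² - 8x) + 25(y² - 16y) = -256
Complete the square: 16(x - 4)² + 25(y - 8)² = -256 + 256 + 1600 = 1600
Divide through by 1600 to get (x - 4)²/100 + (y - 8)²/64 = 1.
Ellipse, center (4, 8), major axis horizontal; a² = 100, b² = 64.
a = 10. Vertices at (h ± a, k).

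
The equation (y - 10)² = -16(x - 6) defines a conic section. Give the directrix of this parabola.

x = 10

Vertex (6, 10); 4p = -16 so p = -4. Opens left.
Directrix is the vertical line x = h − p = 6 − (-4) = 10.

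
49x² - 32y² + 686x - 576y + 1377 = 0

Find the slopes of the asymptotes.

7√2/8 and -7√2/8

Rearranging, 49(x² + 14x) -32(y² + 18y) = -1377.
Complete the square in x and y: 49(x + 7)² -32(y + 9)² = -1377 + 2401 - 2592 = -1568
Dividing both sides by -1568: (y + 9)²/49 - (x + 7)²/32 = 1
Hyperbola, center (-7, -9), transverse axis vertical; a² = 49, b² = 32.
For a vertical hyperbola the asymptotes have slope ±a/b.
Here that is ±7/4√2 = ±7√2/8.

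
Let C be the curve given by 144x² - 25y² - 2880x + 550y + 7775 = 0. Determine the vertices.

(5, 11) and (15, 11)

Rearranging, 144(x² - 20x) -25(y² - 22y) = -7775.
Complete the square in x and y: 144(x - 10)² -25(y - 11)² = -7775 + 14400 - 3025 = 3600
Divide by 3600: (x - 10)²/25 - (y - 11)²/144 = 1
Hyperbola, center (10, 11), transverse axis horizontal; a² = 25, b² = 144.
a = 5. Vertices at (h ± a, k).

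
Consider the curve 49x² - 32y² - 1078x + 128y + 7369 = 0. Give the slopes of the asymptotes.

49(x² - 22x) -32(y² - 4y) = -7369
Complete the square: 49(x - 11)² -32(y - 2)² = -7369 + 5929 - 128 = -1568
Divide through by -1568 to get (y - 2)²/49 - (x - 11)²/32 = 1.
Hyperbola, center (11, 2), transverse axis vertical; a² = 49, b² = 32.
For a vertical hyperbola the asymptotes have slope ±a/b.
Here that is ±7/4√2 = ±7√2/8.

7√2/8 and -7√2/8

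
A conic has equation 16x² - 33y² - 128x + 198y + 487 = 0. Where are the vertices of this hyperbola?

(4, -1) and (4, 7)

Collect terms: 16(x² - 8x) -33(y² - 6y) = -487
16(x - 4)² -33(y - 3)² = -487 + 256 - 297 = -528
Divide through by -528 to get (y - 3)²/16 - (x - 4)²/33 = 1.
Hyperbola, center (4, 3), transverse axis vertical; a² = 16, b² = 33.
a = 4. Vertices at (h, k ± a).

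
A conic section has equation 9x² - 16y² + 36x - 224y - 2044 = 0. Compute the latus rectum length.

Group the x- and y-terms: 9(x² + 4x) -16(y² + 14y) = 2044
Complete the square: 9(x + 2)² -16(y + 7)² = 2044 + 36 - 784 = 1296
Divide by 1296: (x + 2)²/144 - (y + 7)²/81 = 1
Hyperbola, center (-2, -7), transverse axis horizontal; a² = 144, b² = 81.
Latus rectum length = 2b²/a = 2·81/12 = 27/2.

27/2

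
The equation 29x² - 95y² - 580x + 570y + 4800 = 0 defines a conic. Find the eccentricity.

e = 2√899/29

Group the x- and y-terms: 29(x² - 20x) -95(y² - 6y) = -4800
29(x - 10)² -95(y - 3)² = -4800 + 2900 - 855 = -2755
Divide by -2755: (y - 3)²/29 - (x - 10)²/95 = 1
Hyperbola, center (10, 3), transverse axis vertical; a² = 29, b² = 95.
c² = a² + b² = 124, so c = 2√31.
e = c/a = 2√31/√29 = 2√899/29.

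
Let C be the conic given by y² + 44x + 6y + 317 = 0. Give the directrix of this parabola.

x = 4

Only y is squared. Complete the square in y: (y + 3)² = -44(x + 7).
Vertex (-7, -3); 4p = -44 so p = -11. Opens left.
Directrix is the vertical line x = h − p = -7 − (-11) = 4.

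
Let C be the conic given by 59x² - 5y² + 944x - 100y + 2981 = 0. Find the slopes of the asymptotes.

Group: 59(x² + 16x) -5(y² + 20y) = -2981
Completing the square gives 59(x + 8)² -5(y + 10)² = -2981 + 3776 - 500 = 295.
Divide through by 295 to get (x + 8)²/5 - (y + 10)²/59 = 1.
Hyperbola, center (-8, -10), transverse axis horizontal; a² = 5, b² = 59.
For a horizontal hyperbola the asymptotes have slope ±b/a.
Here that is ±√59/√5 = ±√295/5.

√295/5 and -√295/5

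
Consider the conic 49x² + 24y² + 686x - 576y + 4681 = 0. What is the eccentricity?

49(x² + 14x) + 24(y² - 24y) = -4681
Complete the square in x and y: 49(x + 7)² + 24(y - 12)² = -4681 + 2401 + 3456 = 1176
Dividing both sides by 1176: (x + 7)²/24 + (y - 12)²/49 = 1
Ellipse, center (-7, 12), major axis vertical; a² = 49, b² = 24.
c² = a² - b² = 25, so c = 5.
e = c/a = 5/7.

e = 5/7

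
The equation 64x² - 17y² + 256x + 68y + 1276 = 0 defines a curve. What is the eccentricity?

Group the x- and y-terms: 64(x² + 4x) -17(y² - 4y) = -1276
Completing the square gives 64(x + 2)² -17(y - 2)² = -1276 + 256 - 68 = -1088.
Dividing both sides by -1088: (y - 2)²/64 - (x + 2)²/17 = 1
Hyperbola, center (-2, 2), transverse axis vertical; a² = 64, b² = 17.
c² = a² + b² = 81, so c = 9.
e = c/a = 9/8.

e = 9/8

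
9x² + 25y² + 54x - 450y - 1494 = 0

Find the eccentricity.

e = 4/5

9(x² + 6x) + 25(y² - 18y) = 1494
Complete the square: 9(x + 3)² + 25(y - 9)² = 1494 + 81 + 2025 = 3600
Dividing both sides by 3600: (x + 3)²/400 + (y - 9)²/144 = 1
Ellipse, center (-3, 9), major axis horizontal; a² = 400, b² = 144.
c² = a² - b² = 256, so c = 16.
e = c/a = 16/20 = 4/5.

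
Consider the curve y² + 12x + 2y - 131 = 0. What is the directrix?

x = 14

Only y is squared. Complete the square in y: (y + 1)² = -12(x - 11).
Vertex (11, -1); 4p = -12 so p = -3. Opens left.
Directrix is the vertical line x = h − p = 11 − (-3) = 14.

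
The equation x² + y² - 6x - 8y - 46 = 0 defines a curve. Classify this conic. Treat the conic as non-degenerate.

circle

No xy term. Coefficients of x² and y² are A = 1, C = 1.
A = C (same sign) ⇒ circle.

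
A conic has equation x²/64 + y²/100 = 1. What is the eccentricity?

Center (0, 0). The larger denominator 100 sits under the y-term, so the major axis is vertical; a² = 100, b² = 64.
c² = a² - b² = 36, so c = 6.
e = c/a = 6/10 = 3/5.

e = 3/5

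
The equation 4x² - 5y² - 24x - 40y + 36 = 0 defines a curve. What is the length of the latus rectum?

10

Group: 4(x² - 6x) -5(y² + 8y) = -36
Complete the square: 4(x - 3)² -5(y + 4)² = -36 + 36 - 80 = -80
Divide through by -80 to get (y + 4)²/16 - (x - 3)²/20 = 1.
Hyperbola, center (3, -4), transverse axis vertical; a² = 16, b² = 20.
Latus rectum length = 2b²/a = 2·20/4 = 10.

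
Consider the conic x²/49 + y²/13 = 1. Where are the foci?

Center (0, 0). The larger denominator 49 sits under the x-term, so the major axis is horizontal; a² = 49, b² = 13.
c² = a² - b² = 49 - 13 = 36, so c = 6.
Foci lie on the horizontal axis through the center: (h ± c, k).

(-6, 0) and (6, 0)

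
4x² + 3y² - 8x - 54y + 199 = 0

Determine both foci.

(1, 7) and (1, 11)

Group the x- and y-terms: 4(x² - 2x) + 3(y² - 18y) = -199
Completing the square gives 4(x - 1)² + 3(y - 9)² = -199 + 4 + 243 = 48.
Divide through by 48 to get (x - 1)²/12 + (y - 9)²/16 = 1.
Ellipse, center (1, 9), major axis vertical; a² = 16, b² = 12.
c² = a² - b² = 16 - 12 = 4, so c = 2.
Foci lie on the vertical axis through the center: (h, k ± c).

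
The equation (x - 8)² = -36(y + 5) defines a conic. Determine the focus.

Vertex (8, -5); 4p = -36 so p = -9. Opens down.
Focus is p units from the vertex along the axis: (h, k + p).

(8, -14)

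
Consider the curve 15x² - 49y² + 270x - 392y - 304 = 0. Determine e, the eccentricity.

Collect terms: 15(x² + 18x) -49(y² + 8y) = 304
Complete the square in x and y: 15(x + 9)² -49(y + 4)² = 304 + 1215 - 784 = 735
Divide through by 735 to get (x + 9)²/49 - (y + 4)²/15 = 1.
Hyperbola, center (-9, -4), transverse axis horizontal; a² = 49, b² = 15.
c² = a² + b² = 64, so c = 8.
e = c/a = 8/7.

e = 8/7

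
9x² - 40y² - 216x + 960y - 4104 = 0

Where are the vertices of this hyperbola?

(12, 9) and (12, 15)

Group: 9(x² - 24x) -40(y² - 24y) = 4104
9(x - 12)² -40(y - 12)² = 4104 + 1296 - 5760 = -360
Divide through by -360 to get (y - 12)²/9 - (x - 12)²/40 = 1.
Hyperbola, center (12, 12), transverse axis vertical; a² = 9, b² = 40.
a = 3. Vertices at (h, k ± a).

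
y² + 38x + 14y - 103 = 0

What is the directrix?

x = 27/2

Only y is squared. Complete the square in y: (y + 7)² = -38(x - 4).
Vertex (4, -7); 4p = -38 so p = -19/2. Opens left.
Directrix is the vertical line x = h − p = 4 − (-19/2) = 27/2.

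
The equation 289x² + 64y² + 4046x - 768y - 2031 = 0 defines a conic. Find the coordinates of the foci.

(-7, -9) and (-7, 21)

Group: 289(x² + 14x) + 64(y² - 12y) = 2031
289(x + 7)² + 64(y - 6)² = 2031 + 14161 + 2304 = 18496
Divide through by 18496 to get (x + 7)²/64 + (y - 6)²/289 = 1.
Ellipse, center (-7, 6), major axis vertical; a² = 289, b² = 64.
c² = a² - b² = 289 - 64 = 225, so c = 15.
Foci lie on the vertical axis through the center: (h, k ± c).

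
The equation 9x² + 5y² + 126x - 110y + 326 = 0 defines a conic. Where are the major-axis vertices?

Group the x- and y-terms: 9(x² + 14x) + 5(y² - 22y) = -326
Completing the square gives 9(x + 7)² + 5(y - 11)² = -326 + 441 + 605 = 720.
Divide by 720: (x + 7)²/80 + (y - 11)²/144 = 1
Ellipse, center (-7, 11), major axis vertical; a² = 144, b² = 80.
a = 12. Vertices at (h, k ± a).

(-7, -1) and (-7, 23)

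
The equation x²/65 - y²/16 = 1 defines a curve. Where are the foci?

(-9, 0) and (9, 0)

Center (0, 0). The positive term is the x-term, so the transverse axis is horizontal; a² = 65, b² = 16.
c² = a² + b² = 65 + 16 = 81, so c = 9.
Foci lie on the horizontal axis through the center: (h ± c, k).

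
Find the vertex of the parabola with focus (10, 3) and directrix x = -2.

(4, 3)

The vertex is the midpoint between the focus and the directrix along the axis of symmetry.
Axis is horizontal (directrix is vertical). Vertex x-coordinate = (10 + (-2))/2 = 4; y-coordinate = 3.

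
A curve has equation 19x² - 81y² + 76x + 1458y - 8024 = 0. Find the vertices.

19(x² + 4x) -81(y² - 18y) = 8024
19(x + 2)² -81(y - 9)² = 8024 + 76 - 6561 = 1539
Divide by 1539: (x + 2)²/81 - (y - 9)²/19 = 1
Hyperbola, center (-2, 9), transverse axis horizontal; a² = 81, b² = 19.
a = 9. Vertices at (h ± a, k).

(-11, 9) and (7, 9)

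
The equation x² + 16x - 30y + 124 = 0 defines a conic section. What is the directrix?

y = -11/2

Only x is squared. Complete the square in x: (x + 8)² = 30(y - 2).
Vertex (-8, 2); 4p = 30 so p = 15/2. Opens up.
Directrix is the horizontal line y = k − p = 2 − (15/2) = -11/2.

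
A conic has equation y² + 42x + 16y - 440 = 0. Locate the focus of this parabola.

(3/2, -8)

Only y is squared. Complete the square in y: (y + 8)² = -42(x - 12).
Vertex (12, -8); 4p = -42 so p = -21/2. Opens left.
Focus is p units from the vertex along the axis: (h + p, k).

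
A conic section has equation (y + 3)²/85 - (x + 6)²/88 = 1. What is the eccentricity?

Center (-6, -3). The positive term is the y-term, so the transverse axis is vertical; a² = 85, b² = 88.
c² = a² + b² = 173, so c = √173.
e = c/a = √173/√85 = √14705/85.

e = √14705/85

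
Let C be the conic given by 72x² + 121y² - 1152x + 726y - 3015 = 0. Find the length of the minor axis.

72(x² - 16x) + 121(y² + 6y) = 3015
Complete the square in x and y: 72(x - 8)² + 121(y + 3)² = 3015 + 4608 + 1089 = 8712
Divide through by 8712 to get (x - 8)²/121 + (y + 3)²/72 = 1.
Ellipse, center (8, -3), major axis horizontal; a² = 121, b² = 72.
b² = 72 so b = 6√2; the minor axis has length 2b = 12√2.

12√2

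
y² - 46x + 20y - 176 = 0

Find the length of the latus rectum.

46

Only y is squared. Complete the square in y: (y + 10)² = 46(x + 6).
Vertex (-6, -10); 4p = 46 so p = 23/2. Opens right.
Latus rectum length = |4p| = 46.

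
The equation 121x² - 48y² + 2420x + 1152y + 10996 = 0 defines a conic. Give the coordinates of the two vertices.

121(x² + 20x) -48(y² - 24y) = -10996
121(x + 10)² -48(y - 12)² = -10996 + 12100 - 6912 = -5808
Divide through by -5808 to get (y - 12)²/121 - (x + 10)²/48 = 1.
Hyperbola, center (-10, 12), transverse axis vertical; a² = 121, b² = 48.
a = 11. Vertices at (h, k ± a).

(-10, 1) and (-10, 23)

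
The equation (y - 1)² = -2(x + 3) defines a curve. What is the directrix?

Vertex (-3, 1); 4p = -2 so p = -1/2. Opens left.
Directrix is the vertical line x = h − p = -3 − (-1/2) = -5/2.

x = -5/2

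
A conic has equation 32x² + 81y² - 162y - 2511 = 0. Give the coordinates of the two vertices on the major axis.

Group the x- and y-terms: 32x² + 81(y² - 2y) = 2511
Completing the square gives 32x² + 81(y - 1)² = 2511 + 0 + 81 = 2592.
Divide through by 2592 to get x²/81 + (y - 1)²/32 = 1.
Ellipse, center (0, 1), major axis horizontal; a² = 81, b² = 32.
a = 9. Vertices at (h ± a, k).

(-9, 1) and (9, 1)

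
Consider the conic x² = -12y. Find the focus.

(0, -3)

Vertex (0, 0); 4p = -12 so p = -3. Opens down.
Focus is p units from the vertex along the axis: (h, k + p).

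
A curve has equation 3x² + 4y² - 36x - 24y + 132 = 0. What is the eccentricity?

Group the x- and y-terms: 3(x² - 12x) + 4(y² - 6y) = -132
Complete the square in x and y: 3(x - 6)² + 4(y - 3)² = -132 + 108 + 36 = 12
Dividing both sides by 12: (x - 6)²/4 + (y - 3)²/3 = 1
Ellipse, center (6, 3), major axis horizontal; a² = 4, b² = 3.
c² = a² - b² = 1, so c = 1.
e = c/a = 1/2.

e = 1/2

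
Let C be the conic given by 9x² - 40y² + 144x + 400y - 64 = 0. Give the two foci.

(-8, -2) and (-8, 12)

Group: 9(x² + 16x) -40(y² - 10y) = 64
Complete the square in x and y: 9(x + 8)² -40(y - 5)² = 64 + 576 - 1000 = -360
Dividing both sides by -360: (y - 5)²/9 - (x + 8)²/40 = 1
Hyperbola, center (-8, 5), transverse axis vertical; a² = 9, b² = 40.
c² = a² + b² = 9 + 40 = 49, so c = 7.
Foci lie on the vertical axis through the center: (h, k ± c).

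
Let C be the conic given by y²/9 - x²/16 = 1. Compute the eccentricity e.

e = 5/3

Center (0, 0). The positive term is the y-term, so the transverse axis is vertical; a² = 9, b² = 16.
c² = a² + b² = 25, so c = 5.
e = c/a = 5/3.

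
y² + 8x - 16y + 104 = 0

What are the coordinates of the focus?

(-7, 8)

Only y is squared. Complete the square in y: (y - 8)² = -8(x + 5).
Vertex (-5, 8); 4p = -8 so p = -2. Opens left.
Focus is p units from the vertex along the axis: (h + p, k).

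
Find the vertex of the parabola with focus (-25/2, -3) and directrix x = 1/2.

(-6, -3)

The vertex is the midpoint between the focus and the directrix along the axis of symmetry.
Axis is horizontal (directrix is vertical). Vertex x-coordinate = (-25/2 + 1/2)/2 = -6; y-coordinate = -3.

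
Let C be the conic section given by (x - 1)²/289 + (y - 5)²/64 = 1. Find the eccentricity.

Center (1, 5). The larger denominator 289 sits under the x-term, so the major axis is horizontal; a² = 289, b² = 64.
c² = a² - b² = 225, so c = 15.
e = c/a = 15/17.

e = 15/17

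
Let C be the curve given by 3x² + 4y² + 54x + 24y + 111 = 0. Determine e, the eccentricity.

e = 1/2

Group: 3(x² + 18x) + 4(y² + 6y) = -111
Complete the square in x and y: 3(x + 9)² + 4(y + 3)² = -111 + 243 + 36 = 168
Divide by 168: (x + 9)²/56 + (y + 3)²/42 = 1
Ellipse, center (-9, -3), major axis horizontal; a² = 56, b² = 42.
c² = a² - b² = 14, so c = √14.
e = c/a = √14/2√14 = 1/2.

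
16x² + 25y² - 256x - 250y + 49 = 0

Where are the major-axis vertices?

(-2, 5) and (18, 5)

Collect terms: 16(x² - 16x) + 25(y² - 10y) = -49
Complete the square in x and y: 16(x - 8)² + 25(y - 5)² = -49 + 1024 + 625 = 1600
Divide by 1600: (x - 8)²/100 + (y - 5)²/64 = 1
Ellipse, center (8, 5), major axis horizontal; a² = 100, b² = 64.
a = 10. Vertices at (h ± a, k).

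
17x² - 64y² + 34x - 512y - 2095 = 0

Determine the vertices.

17(x² + 2x) -64(y² + 8y) = 2095
17(x + 1)² -64(y + 4)² = 2095 + 17 - 1024 = 1088
Divide by 1088: (x + 1)²/64 - (y + 4)²/17 = 1
Hyperbola, center (-1, -4), transverse axis horizontal; a² = 64, b² = 17.
a = 8. Vertices at (h ± a, k).

(-9, -4) and (7, -4)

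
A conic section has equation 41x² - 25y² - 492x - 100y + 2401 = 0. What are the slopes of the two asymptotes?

Group: 41(x² - 12x) -25(y² + 4y) = -2401
41(x - 6)² -25(y + 2)² = -2401 + 1476 - 100 = -1025
Divide by -1025: (y + 2)²/41 - (x - 6)²/25 = 1
Hyperbola, center (6, -2), transverse axis vertical; a² = 41, b² = 25.
For a vertical hyperbola the asymptotes have slope ±a/b.
Here that is ±√41/5.

√41/5 and -√41/5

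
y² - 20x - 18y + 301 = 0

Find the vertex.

(11, 9)

Only y is squared. Complete the square in y: (y - 9)² = 20(x - 11).
Vertex (11, 9); 4p = 20 so p = 5. Opens right.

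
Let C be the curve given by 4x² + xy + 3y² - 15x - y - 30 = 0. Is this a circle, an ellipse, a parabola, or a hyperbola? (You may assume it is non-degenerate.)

A = 4, B = 1, C = 3.
Discriminant B² − 4AC = 1² − 4·4·3 = -47.
B² − 4AC < 0 ⇒ ellipse.

ellipse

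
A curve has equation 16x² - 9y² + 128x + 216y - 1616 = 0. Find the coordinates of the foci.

Group: 16(x² + 8x) -9(y² - 24y) = 1616
Completing the square gives 16(x + 4)² -9(y - 12)² = 1616 + 256 - 1296 = 576.
Dividing both sides by 576: (x + 4)²/36 - (y - 12)²/64 = 1
Hyperbola, center (-4, 12), transverse axis horizontal; a² = 36, b² = 64.
c² = a² + b² = 36 + 64 = 100, so c = 10.
Foci lie on the horizontal axis through the center: (h ± c, k).

(-14, 12) and (6, 12)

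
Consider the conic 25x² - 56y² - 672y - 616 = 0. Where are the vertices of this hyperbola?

Collect terms: 25x² -56(y² + 12y) = 616
Complete the square: 25x² -56(y + 6)² = 616 + 0 - 2016 = -1400
Dividing both sides by -1400: (y + 6)²/25 - x²/56 = 1
Hyperbola, center (0, -6), transverse axis vertical; a² = 25, b² = 56.
a = 5. Vertices at (h, k ± a).

(0, -11) and (0, -1)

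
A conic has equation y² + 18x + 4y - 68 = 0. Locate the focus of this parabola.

(-1/2, -2)

Only y is squared. Complete the square in y: (y + 2)² = -18(x - 4).
Vertex (4, -2); 4p = -18 so p = -9/2. Opens left.
Focus is p units from the vertex along the axis: (h + p, k).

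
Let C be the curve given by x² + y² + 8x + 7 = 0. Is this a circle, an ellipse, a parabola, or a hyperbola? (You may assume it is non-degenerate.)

circle

No xy term. Coefficients of x² and y² are A = 1, C = 1.
A = C (same sign) ⇒ circle.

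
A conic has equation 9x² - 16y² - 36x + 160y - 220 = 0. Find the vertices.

Rearranging, 9(x² - 4x) -16(y² - 10y) = 220.
Complete the square in x and y: 9(x - 2)² -16(y - 5)² = 220 + 36 - 400 = -144
Dividing both sides by -144: (y - 5)²/9 - (x - 2)²/16 = 1
Hyperbola, center (2, 5), transverse axis vertical; a² = 9, b² = 16.
a = 3. Vertices at (h, k ± a).

(2, 2) and (2, 8)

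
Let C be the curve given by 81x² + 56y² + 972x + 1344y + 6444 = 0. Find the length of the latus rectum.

112/9

Collect terms: 81(x² + 12x) + 56(y² + 24y) = -6444
Completing the square gives 81(x + 6)² + 56(y + 12)² = -6444 + 2916 + 8064 = 4536.
Dividing both sides by 4536: (x + 6)²/56 + (y + 12)²/81 = 1
Ellipse, center (-6, -12), major axis vertical; a² = 81, b² = 56.
Latus rectum length = 2b²/a = 2·56/9 = 112/9.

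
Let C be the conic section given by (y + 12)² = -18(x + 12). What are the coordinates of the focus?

(-33/2, -12)

Vertex (-12, -12); 4p = -18 so p = -9/2. Opens left.
Focus is p units from the vertex along the axis: (h + p, k).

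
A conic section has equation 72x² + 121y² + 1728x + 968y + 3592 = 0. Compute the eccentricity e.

Group the x- and y-terms: 72(x² + 24x) + 121(y² + 8y) = -3592
Complete the square in x and y: 72(x + 12)² + 121(y + 4)² = -3592 + 10368 + 1936 = 8712
Dividing both sides by 8712: (x + 12)²/121 + (y + 4)²/72 = 1
Ellipse, center (-12, -4), major axis horizontal; a² = 121, b² = 72.
c² = a² - b² = 49, so c = 7.
e = c/a = 7/11.

e = 7/11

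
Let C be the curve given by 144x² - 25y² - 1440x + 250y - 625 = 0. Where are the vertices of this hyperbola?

(0, 5) and (10, 5)

144(x² - 10x) -25(y² - 10y) = 625
Completing the square gives 144(x - 5)² -25(y - 5)² = 625 + 3600 - 625 = 3600.
Divide through by 3600 to get (x - 5)²/25 - (y - 5)²/144 = 1.
Hyperbola, center (5, 5), transverse axis horizontal; a² = 25, b² = 144.
a = 5. Vertices at (h ± a, k).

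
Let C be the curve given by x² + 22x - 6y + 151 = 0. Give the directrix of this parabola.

Only x is squared. Complete the square in x: (x + 11)² = 6(y - 5).
Vertex (-11, 5); 4p = 6 so p = 3/2. Opens up.
Directrix is the horizontal line y = k − p = 5 − (3/2) = 7/2.

y = 7/2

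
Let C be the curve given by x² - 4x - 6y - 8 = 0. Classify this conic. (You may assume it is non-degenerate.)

No xy term. Coefficients of x² and y² are A = 1, C = 0.
Exactly one squared variable ⇒ parabola.

parabola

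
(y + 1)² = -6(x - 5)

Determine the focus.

Vertex (5, -1); 4p = -6 so p = -3/2. Opens left.
Focus is p units from the vertex along the axis: (h + p, k).

(7/2, -1)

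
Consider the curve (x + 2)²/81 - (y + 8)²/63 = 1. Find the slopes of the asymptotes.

Center (-2, -8). The positive term is the x-term, so the transverse axis is horizontal; a² = 81, b² = 63.
For a horizontal hyperbola the asymptotes have slope ±b/a.
Here that is ±3√7/9 = ±√7/3.

√7/3 and -√7/3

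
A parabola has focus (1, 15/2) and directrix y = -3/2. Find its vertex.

(1, 3)

The vertex is the midpoint between the focus and the directrix along the axis of symmetry.
Axis is vertical (directrix is horizontal). Vertex y-coordinate = (15/2 + (-3/2))/2 = 3; x-coordinate = 1.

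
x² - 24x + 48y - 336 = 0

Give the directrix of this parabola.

Only x is squared. Complete the square in x: (x - 12)² = -48(y - 10).
Vertex (12, 10); 4p = -48 so p = -12. Opens down.
Directrix is the horizontal line y = k − p = 10 − (-12) = 22.

y = 22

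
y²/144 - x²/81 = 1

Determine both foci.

Center (0, 0). The positive term is the y-term, so the transverse axis is vertical; a² = 144, b² = 81.
c² = a² + b² = 144 + 81 = 225, so c = 15.
Foci lie on the vertical axis through the center: (h, k ± c).

(0, -15) and (0, 15)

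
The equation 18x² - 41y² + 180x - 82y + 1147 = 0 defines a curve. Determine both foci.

(-5, -1 - √59) and (-5, -1 + √59)

Group the x- and y-terms: 18(x² + 10x) -41(y² + 2y) = -1147
Complete the square in x and y: 18(x + 5)² -41(y + 1)² = -1147 + 450 - 41 = -738
Divide by -738: (y + 1)²/18 - (x + 5)²/41 = 1
Hyperbola, center (-5, -1), transverse axis vertical; a² = 18, b² = 41.
c² = a² + b² = 18 + 41 = 59, so c = √59.
Foci lie on the vertical axis through the center: (h, k ± c).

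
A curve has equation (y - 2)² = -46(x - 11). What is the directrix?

x = 45/2

Vertex (11, 2); 4p = -46 so p = -23/2. Opens left.
Directrix is the vertical line x = h − p = 11 − (-23/2) = 45/2.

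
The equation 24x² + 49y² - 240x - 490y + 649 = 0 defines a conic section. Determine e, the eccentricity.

Rearranging, 24(x² - 10x) + 49(y² - 10y) = -649.
Complete the square: 24(x - 5)² + 49(y - 5)² = -649 + 600 + 1225 = 1176
Dividing both sides by 1176: (x - 5)²/49 + (y - 5)²/24 = 1
Ellipse, center (5, 5), major axis horizontal; a² = 49, b² = 24.
c² = a² - b² = 25, so c = 5.
e = c/a = 5/7.

e = 5/7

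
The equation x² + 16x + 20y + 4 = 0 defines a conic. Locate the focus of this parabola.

Only x is squared. Complete the square in x: (x + 8)² = -20(y - 3).
Vertex (-8, 3); 4p = -20 so p = -5. Opens down.
Focus is p units from the vertex along the axis: (h, k + p).

(-8, -2)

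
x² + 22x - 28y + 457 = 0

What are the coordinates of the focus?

(-11, 19)

Only x is squared. Complete the square in x: (x + 11)² = 28(y - 12).
Vertex (-11, 12); 4p = 28 so p = 7. Opens up.
Focus is p units from the vertex along the axis: (h, k + p).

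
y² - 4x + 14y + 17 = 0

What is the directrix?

Only y is squared. Complete the square in y: (y + 7)² = 4(x + 8).
Vertex (-8, -7); 4p = 4 so p = 1. Opens right.
Directrix is the vertical line x = h − p = -8 − (1) = -9.

x = -9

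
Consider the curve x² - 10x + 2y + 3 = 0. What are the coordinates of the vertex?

Only x is squared. Complete the square in x: (x - 5)² = -2(y - 11).
Vertex (5, 11); 4p = -2 so p = -1/2. Opens down.

(5, 11)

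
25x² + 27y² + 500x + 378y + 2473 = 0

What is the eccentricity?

e = √6/9

25(x² + 20x) + 27(y² + 14y) = -2473
Completing the square gives 25(x + 10)² + 27(y + 7)² = -2473 + 2500 + 1323 = 1350.
Divide by 1350: (x + 10)²/54 + (y + 7)²/50 = 1
Ellipse, center (-10, -7), major axis horizontal; a² = 54, b² = 50.
c² = a² - b² = 4, so c = 2.
e = c/a = 2/3√6 = √6/9.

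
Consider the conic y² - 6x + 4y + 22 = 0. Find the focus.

(9/2, -2)

Only y is squared. Complete the square in y: (y + 2)² = 6(x - 3).
Vertex (3, -2); 4p = 6 so p = 3/2. Opens right.
Focus is p units from the vertex along the axis: (h + p, k).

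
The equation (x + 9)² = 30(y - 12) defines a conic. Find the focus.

(-9, 39/2)

Vertex (-9, 12); 4p = 30 so p = 15/2. Opens up.
Focus is p units from the vertex along the axis: (h, k + p).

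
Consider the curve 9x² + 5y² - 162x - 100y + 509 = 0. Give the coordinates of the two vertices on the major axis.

9(x² - 18x) + 5(y² - 20y) = -509
Completing the square gives 9(x - 9)² + 5(y - 10)² = -509 + 729 + 500 = 720.
Divide through by 720 to get (x - 9)²/80 + (y - 10)²/144 = 1.
Ellipse, center (9, 10), major axis vertical; a² = 144, b² = 80.
a = 12. Vertices at (h, k ± a).

(9, -2) and (9, 22)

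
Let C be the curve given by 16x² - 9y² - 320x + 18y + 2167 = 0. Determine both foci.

(10, -9) and (10, 11)

Rearranging, 16(x² - 20x) -9(y² - 2y) = -2167.
Completing the square gives 16(x - 10)² -9(y - 1)² = -2167 + 1600 - 9 = -576.
Divide through by -576 to get (y - 1)²/64 - (x - 10)²/36 = 1.
Hyperbola, center (10, 1), transverse axis vertical; a² = 64, b² = 36.
c² = a² + b² = 64 + 36 = 100, so c = 10.
Foci lie on the vertical axis through the center: (h, k ± c).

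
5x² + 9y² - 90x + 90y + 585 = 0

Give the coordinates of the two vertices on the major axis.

(6, -5) and (12, -5)

Collect terms: 5(x² - 18x) + 9(y² + 10y) = -585
Completing the square gives 5(x - 9)² + 9(y + 5)² = -585 + 405 + 225 = 45.
Dividing both sides by 45: (x - 9)²/9 + (y + 5)²/5 = 1
Ellipse, center (9, -5), major axis horizontal; a² = 9, b² = 5.
a = 3. Vertices at (h ± a, k).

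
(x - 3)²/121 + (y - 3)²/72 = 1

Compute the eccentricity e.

e = 7/11

Center (3, 3). The larger denominator 121 sits under the x-term, so the major axis is horizontal; a² = 121, b² = 72.
c² = a² - b² = 49, so c = 7.
e = c/a = 7/11.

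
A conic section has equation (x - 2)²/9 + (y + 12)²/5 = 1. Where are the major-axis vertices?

(-1, -12) and (5, -12)

Center (2, -12). The larger denominator 9 sits under the x-term, so the major axis is horizontal; a² = 9, b² = 5.
a = 3. Vertices at (h ± a, k).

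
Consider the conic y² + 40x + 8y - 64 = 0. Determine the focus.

(-8, -4)

Only y is squared. Complete the square in y: (y + 4)² = -40(x - 2).
Vertex (2, -4); 4p = -40 so p = -10. Opens left.
Focus is p units from the vertex along the axis: (h + p, k).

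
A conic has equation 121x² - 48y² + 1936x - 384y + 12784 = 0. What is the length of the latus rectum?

96/11

Group the x- and y-terms: 121(x² + 16x) -48(y² + 8y) = -12784
Completing the square gives 121(x + 8)² -48(y + 4)² = -12784 + 7744 - 768 = -5808.
Dividing both sides by -5808: (y + 4)²/121 - (x + 8)²/48 = 1
Hyperbola, center (-8, -4), transverse axis vertical; a² = 121, b² = 48.
Latus rectum length = 2b²/a = 2·48/11 = 96/11.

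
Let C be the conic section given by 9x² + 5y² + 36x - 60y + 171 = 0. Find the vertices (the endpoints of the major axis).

9(x² + 4x) + 5(y² - 12y) = -171
Complete the square in x and y: 9(x + 2)² + 5(y - 6)² = -171 + 36 + 180 = 45
Dividing both sides by 45: (x + 2)²/5 + (y - 6)²/9 = 1
Ellipse, center (-2, 6), major axis vertical; a² = 9, b² = 5.
a = 3. Vertices at (h, k ± a).

(-2, 3) and (-2, 9)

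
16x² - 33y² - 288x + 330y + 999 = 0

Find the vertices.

Rearranging, 16(x² - 18x) -33(y² - 10y) = -999.
Completing the square gives 16(x - 9)² -33(y - 5)² = -999 + 1296 - 825 = -528.
Dividing both sides by -528: (y - 5)²/16 - (x - 9)²/33 = 1
Hyperbola, center (9, 5), transverse axis vertical; a² = 16, b² = 33.
a = 4. Vertices at (h, k ± a).

(9, 1) and (9, 9)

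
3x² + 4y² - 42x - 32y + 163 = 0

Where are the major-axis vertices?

(3, 4) and (11, 4)

Collect terms: 3(x² - 14x) + 4(y² - 8y) = -163
3(x - 7)² + 4(y - 4)² = -163 + 147 + 64 = 48
Dividing both sides by 48: (x - 7)²/16 + (y - 4)²/12 = 1
Ellipse, center (7, 4), major axis horizontal; a² = 16, b² = 12.
a = 4. Vertices at (h ± a, k).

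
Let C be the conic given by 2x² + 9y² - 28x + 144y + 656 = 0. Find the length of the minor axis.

2√2

Group: 2(x² - 14x) + 9(y² + 16y) = -656
Completing the square gives 2(x - 7)² + 9(y + 8)² = -656 + 98 + 576 = 18.
Divide by 18: (x - 7)²/9 + (y + 8)²/2 = 1
Ellipse, center (7, -8), major axis horizontal; a² = 9, b² = 2.
b² = 2 so b = √2; the minor axis has length 2b = 2√2.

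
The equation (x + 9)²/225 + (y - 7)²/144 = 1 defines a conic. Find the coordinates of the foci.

Center (-9, 7). The larger denominator 225 sits under the x-term, so the major axis is horizontal; a² = 225, b² = 144.
c² = a² - b² = 225 - 144 = 81, so c = 9.
Foci lie on the horizontal axis through the center: (h ± c, k).

(-18, 7) and (0, 7)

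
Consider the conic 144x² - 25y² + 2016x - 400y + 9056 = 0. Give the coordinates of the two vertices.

144(x² + 14x) -25(y² + 16y) = -9056
144(x + 7)² -25(y + 8)² = -9056 + 7056 - 1600 = -3600
Divide by -3600: (y + 8)²/144 - (x + 7)²/25 = 1
Hyperbola, center (-7, -8), transverse axis vertical; a² = 144, b² = 25.
a = 12. Vertices at (h, k ± a).

(-7, -20) and (-7, 4)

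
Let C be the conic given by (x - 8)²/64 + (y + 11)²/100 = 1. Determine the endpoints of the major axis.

Center (8, -11). The larger denominator 100 sits under the y-term, so the major axis is vertical; a² = 100, b² = 64.
a = 10. Vertices at (h, k ± a).

(8, -21) and (8, -1)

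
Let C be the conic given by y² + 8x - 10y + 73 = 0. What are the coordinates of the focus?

(-8, 5)

Only y is squared. Complete the square in y: (y - 5)² = -8(x + 6).
Vertex (-6, 5); 4p = -8 so p = -2. Opens left.
Focus is p units from the vertex along the axis: (h + p, k).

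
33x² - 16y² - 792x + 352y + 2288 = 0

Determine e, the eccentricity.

Group: 33(x² - 24x) -16(y² - 22y) = -2288
Completing the square gives 33(x - 12)² -16(y - 11)² = -2288 + 4752 - 1936 = 528.
Dividing both sides by 528: (x - 12)²/16 - (y - 11)²/33 = 1
Hyperbola, center (12, 11), transverse axis horizontal; a² = 16, b² = 33.
c² = a² + b² = 49, so c = 7.
e = c/a = 7/4.

e = 7/4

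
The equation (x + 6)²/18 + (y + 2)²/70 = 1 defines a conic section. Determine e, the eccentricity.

Center (-6, -2). The larger denominator 70 sits under the y-term, so the major axis is vertical; a² = 70, b² = 18.
c² = a² - b² = 52, so c = 2√13.
e = c/a = 2√13/√70 = √910/35.

e = √910/35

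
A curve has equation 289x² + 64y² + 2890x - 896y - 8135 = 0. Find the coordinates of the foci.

(-5, -8) and (-5, 22)

Group the x- and y-terms: 289(x² + 10x) + 64(y² - 14y) = 8135
Complete the square: 289(x + 5)² + 64(y - 7)² = 8135 + 7225 + 3136 = 18496
Divide through by 18496 to get (x + 5)²/64 + (y - 7)²/289 = 1.
Ellipse, center (-5, 7), major axis vertical; a² = 289, b² = 64.
c² = a² - b² = 289 - 64 = 225, so c = 15.
Foci lie on the vertical axis through the center: (h, k ± c).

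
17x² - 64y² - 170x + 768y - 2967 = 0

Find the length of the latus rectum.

Rearranging, 17(x² - 10x) -64(y² - 12y) = 2967.
Complete the square in x and y: 17(x - 5)² -64(y - 6)² = 2967 + 425 - 2304 = 1088
Divide through by 1088 to get (x - 5)²/64 - (y - 6)²/17 = 1.
Hyperbola, center (5, 6), transverse axis horizontal; a² = 64, b² = 17.
Latus rectum length = 2b²/a = 2·17/8 = 17/4.

17/4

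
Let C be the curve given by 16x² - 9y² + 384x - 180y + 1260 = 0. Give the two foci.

Group the x- and y-terms: 16(x² + 24x) -9(y² + 20y) = -1260
Completing the square gives 16(x + 12)² -9(y + 10)² = -1260 + 2304 - 900 = 144.
Dividing both sides by 144: (x + 12)²/9 - (y + 10)²/16 = 1
Hyperbola, center (-12, -10), transverse axis horizontal; a² = 9, b² = 16.
c² = a² + b² = 9 + 16 = 25, so c = 5.
Foci lie on the horizontal axis through the center: (h ± c, k).

(-17, -10) and (-7, -10)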